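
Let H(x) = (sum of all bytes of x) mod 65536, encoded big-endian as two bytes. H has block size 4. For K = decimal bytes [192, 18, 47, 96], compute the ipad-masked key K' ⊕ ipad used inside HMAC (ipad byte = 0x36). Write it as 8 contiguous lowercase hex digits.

Key decimal bytes [192, 18, 47, 96] = c0 12 2f 60 is exactly B = 4 bytes: K' = c0 12 2f 60.
XOR each byte with 0x36: c0⊕36=f6, 12⊕36=24, 2f⊕36=19, 60⊕36=56.

f6241956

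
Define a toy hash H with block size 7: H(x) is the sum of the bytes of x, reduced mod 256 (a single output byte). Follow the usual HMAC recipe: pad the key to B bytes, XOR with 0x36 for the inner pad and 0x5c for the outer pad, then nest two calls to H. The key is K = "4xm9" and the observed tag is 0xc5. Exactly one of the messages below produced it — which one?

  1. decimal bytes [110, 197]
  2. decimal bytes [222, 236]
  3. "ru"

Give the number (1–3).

1

Key "4xm9" = 34 78 6d 39 is 4 bytes ≤ B = 7; zero-pad to 7 bytes: K' = 34 78 6d 39 00 00 00.
K' ⊕ ipad = 02 4e 5b 0f 36 36 36; K' ⊕ opad = 68 24 31 65 5c 5c 5c.
m1: inner = H(02 4e 5b 0f 36 36 36 6e c5) = 8f; tag = H(68 24 31 65 5c 5c 5c 8f) = c5 ← matches
m2: inner = H(02 4e 5b 0f 36 36 36 de ec) = 26; tag = H(68 24 31 65 5c 5c 5c 26) = 5c
m3: inner = H(02 4e 5b 0f 36 36 36 72 75) = 43; tag = H(68 24 31 65 5c 5c 5c 43) = 79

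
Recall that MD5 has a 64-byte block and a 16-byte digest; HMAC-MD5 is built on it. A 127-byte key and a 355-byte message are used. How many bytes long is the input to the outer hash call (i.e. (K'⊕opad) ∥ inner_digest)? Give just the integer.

Key is 127 > 64 bytes, so it is hashed to 16 bytes then zero-padded to 64: |K'| = 64.
Outer input = (K'⊕opad) ∥ H(inner) → 64 + 16 = 80 bytes.

80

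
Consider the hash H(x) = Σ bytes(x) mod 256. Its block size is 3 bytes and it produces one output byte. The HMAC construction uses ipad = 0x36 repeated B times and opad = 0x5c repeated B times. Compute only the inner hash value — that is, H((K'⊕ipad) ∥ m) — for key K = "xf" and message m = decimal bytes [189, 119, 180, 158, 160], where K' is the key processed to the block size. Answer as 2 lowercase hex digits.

fa

Key "xf" = 78 66 is 2 bytes ≤ B = 3; zero-pad to 3 bytes: K' = 78 66 00.
K' ⊕ ipad = 4e 50 36.
Inner input = 4e 50 36 ∥ bd 77 b4 9e a0.
Inner hash: sum = 78+80+54+189+119+180+158+160 = 1018; mod 256 = 250 → fa.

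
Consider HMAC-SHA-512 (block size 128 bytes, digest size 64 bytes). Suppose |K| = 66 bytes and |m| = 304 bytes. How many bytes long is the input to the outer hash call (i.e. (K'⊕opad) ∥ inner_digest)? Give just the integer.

192

Key is 66 ≤ 128 bytes, zero-padded: |K'| = 128.
Outer input = (K'⊕opad) ∥ H(inner) → 128 + 64 = 192 bytes.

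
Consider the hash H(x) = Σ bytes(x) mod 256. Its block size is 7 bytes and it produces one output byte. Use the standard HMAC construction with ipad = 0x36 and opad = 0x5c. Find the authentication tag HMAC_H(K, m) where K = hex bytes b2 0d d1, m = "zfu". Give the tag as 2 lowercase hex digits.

Key hex bytes b2 0d d1 is 3 bytes ≤ B = 7; zero-pad to 7 bytes: K' = b2 0d d1 00 00 00 00.
K' ⊕ ipad = 84 3b e7 36 36 36 36.  K' ⊕ opad = ee 51 8d 5c 5c 5c 5c.
Inner input = (K'⊕ipad) ∥ m = 84 3b e7 36 36 36 36 ∥ 7a 66 75.
Inner hash: sum = 132+59+231+54+54+54+54+122+102+117 = 979; mod 256 = 211 → d3.
Outer input = (K'⊕opad) ∥ inner = ee 51 8d 5c 5c 5c 5c ∥ d3.
Outer hash (tag): sum = 238+81+141+92+92+92+92+211 = 1039; mod 256 = 15 → 0f.

0f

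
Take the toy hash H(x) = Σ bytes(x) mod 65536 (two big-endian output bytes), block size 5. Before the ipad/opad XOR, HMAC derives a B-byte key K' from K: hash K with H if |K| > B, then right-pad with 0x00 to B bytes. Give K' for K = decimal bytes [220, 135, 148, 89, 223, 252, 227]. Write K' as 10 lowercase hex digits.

050e000000

|K| = 7 > B = 5, so first hash the key.
H(K): sum = 220+135+148+89+223+252+227 = 1294 → 05 0e.
Zero-pad H(K) = 05 0e to 5 bytes: K' = 05 0e 00 00 00.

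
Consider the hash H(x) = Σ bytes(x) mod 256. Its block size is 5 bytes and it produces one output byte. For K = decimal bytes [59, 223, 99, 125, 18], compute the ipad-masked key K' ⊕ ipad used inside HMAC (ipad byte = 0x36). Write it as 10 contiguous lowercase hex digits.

0de9554b24

Key decimal bytes [59, 223, 99, 125, 18] = 3b df 63 7d 12 is exactly B = 5 bytes: K' = 3b df 63 7d 12.
XOR each byte with 0x36: 3b⊕36=0d, df⊕36=e9, 63⊕36=55, 7d⊕36=4b, 12⊕36=24.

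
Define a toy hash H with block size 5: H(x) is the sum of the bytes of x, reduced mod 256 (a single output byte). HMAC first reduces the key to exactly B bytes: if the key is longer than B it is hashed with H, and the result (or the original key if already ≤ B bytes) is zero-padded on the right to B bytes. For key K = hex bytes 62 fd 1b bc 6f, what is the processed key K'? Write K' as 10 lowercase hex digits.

62fd1bbc6f

Key hex bytes 62 fd 1b bc 6f is exactly B = 5 bytes: K' = 62 fd 1b bc 6f.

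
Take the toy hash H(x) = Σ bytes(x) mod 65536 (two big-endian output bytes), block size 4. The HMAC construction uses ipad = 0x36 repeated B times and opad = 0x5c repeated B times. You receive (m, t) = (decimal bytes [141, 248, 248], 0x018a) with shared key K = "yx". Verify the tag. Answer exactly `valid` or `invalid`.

Key "yx" = 79 78 is 2 bytes ≤ B = 4; zero-pad to 4 bytes: K' = 79 78 00 00.
K' ⊕ ipad = 4f 4e 36 36; K' ⊕ opad = 25 24 5c 5c.
Inner hash: sum = 79+78+54+54+141+248+248 = 902 → 03 86.
Outer hash (recomputed tag): sum = 37+36+92+92+3+134 = 394 → 01 8a.
Recomputed tag = 018a; claimed = 018a → match.

valid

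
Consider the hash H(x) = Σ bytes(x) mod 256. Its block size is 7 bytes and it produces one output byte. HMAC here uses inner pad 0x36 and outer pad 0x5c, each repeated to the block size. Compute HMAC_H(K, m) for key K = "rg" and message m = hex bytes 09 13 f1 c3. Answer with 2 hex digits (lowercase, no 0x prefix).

Key "rg" = 72 67 is 2 bytes ≤ B = 7; zero-pad to 7 bytes: K' = 72 67 00 00 00 00 00.
K' ⊕ ipad = 44 51 36 36 36 36 36.  K' ⊕ opad = 2e 3b 5c 5c 5c 5c 5c.
Inner input = (K'⊕ipad) ∥ m = 44 51 36 36 36 36 36 ∥ 09 13 f1 c3.
Inner hash: sum = 68+81+54+54+54+54+54+9+19+241+195 = 883; mod 256 = 115 → 73.
Outer input = (K'⊕opad) ∥ inner = 2e 3b 5c 5c 5c 5c 5c ∥ 73.
Outer hash (tag): sum = 46+59+92+92+92+92+92+115 = 680; mod 256 = 168 → a8.

a8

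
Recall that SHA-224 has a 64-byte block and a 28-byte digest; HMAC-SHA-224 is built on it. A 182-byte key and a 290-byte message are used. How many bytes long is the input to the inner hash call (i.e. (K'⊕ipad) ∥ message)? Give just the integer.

Key is 182 > 64 bytes, so it is hashed to 28 bytes then zero-padded to 64: |K'| = 64.
Inner input = (K'⊕ipad) ∥ m → 64 + 290 = 354 bytes.

354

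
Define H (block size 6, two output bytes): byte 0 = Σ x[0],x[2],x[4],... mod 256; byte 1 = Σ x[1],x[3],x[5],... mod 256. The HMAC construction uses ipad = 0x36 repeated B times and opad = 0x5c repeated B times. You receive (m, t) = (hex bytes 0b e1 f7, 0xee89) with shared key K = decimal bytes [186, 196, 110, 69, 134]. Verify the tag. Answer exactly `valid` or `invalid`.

Key decimal bytes [186, 196, 110, 69, 134] = ba c4 6e 45 86 is 5 bytes ≤ B = 6; zero-pad to 6 bytes: K' = ba c4 6e 45 86 00.
K' ⊕ ipad = 8c f2 58 73 b0 36; K' ⊕ opad = e6 98 32 19 da 5c.
Inner hash: even-index sum = 662 mod 256 = 150; odd-index sum = 636 mod 256 = 124 → 96 7c.
Outer hash (recomputed tag): even-index sum = 648 mod 256 = 136; odd-index sum = 393 mod 256 = 137 → 88 89.
Recomputed tag = 8889; claimed = ee89 → mismatch.

invalid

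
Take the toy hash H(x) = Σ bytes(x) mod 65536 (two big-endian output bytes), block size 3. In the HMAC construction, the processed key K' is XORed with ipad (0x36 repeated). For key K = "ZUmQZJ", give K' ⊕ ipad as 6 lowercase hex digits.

Key "ZUmQZJ" = 5a 55 6d 51 5a 4a is 6 bytes > B = 3, so hash it first: H(key) = 02 11, then zero-pad to 3 bytes: K' = 02 11 00.
XOR each byte with 0x36: 02⊕36=34, 11⊕36=27, 00⊕36=36.

342736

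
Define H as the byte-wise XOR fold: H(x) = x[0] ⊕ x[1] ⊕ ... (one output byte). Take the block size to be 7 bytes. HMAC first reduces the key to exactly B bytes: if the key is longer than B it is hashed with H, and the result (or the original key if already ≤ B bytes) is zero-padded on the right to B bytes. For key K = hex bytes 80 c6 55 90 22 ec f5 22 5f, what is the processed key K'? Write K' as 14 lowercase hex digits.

c5000000000000

|K| = 9 > B = 7, so first hash the key.
H(K): XOR 80⊕c6⊕55⊕90⊕22⊕ec⊕f5⊕22⊕5f = c5.
Zero-pad H(K) = c5 to 7 bytes: K' = c5 00 00 00 00 00 00.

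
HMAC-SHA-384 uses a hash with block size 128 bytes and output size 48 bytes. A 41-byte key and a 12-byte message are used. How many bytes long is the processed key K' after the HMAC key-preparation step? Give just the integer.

128

Key is 41 ≤ 128 bytes, zero-padded: |K'| = 128.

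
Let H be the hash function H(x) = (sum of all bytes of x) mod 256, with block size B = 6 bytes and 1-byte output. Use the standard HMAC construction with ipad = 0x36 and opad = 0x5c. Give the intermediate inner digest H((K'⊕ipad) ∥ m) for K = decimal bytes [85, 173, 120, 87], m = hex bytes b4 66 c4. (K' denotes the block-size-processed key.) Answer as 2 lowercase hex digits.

f7

Key decimal bytes [85, 173, 120, 87] = 55 ad 78 57 is 4 bytes ≤ B = 6; zero-pad to 6 bytes: K' = 55 ad 78 57 00 00.
K' ⊕ ipad = 63 9b 4e 61 36 36.
Inner input = 63 9b 4e 61 36 36 ∥ b4 66 c4.
Inner hash: sum = 99+155+78+97+54+54+180+102+196 = 1015; mod 256 = 247 → f7.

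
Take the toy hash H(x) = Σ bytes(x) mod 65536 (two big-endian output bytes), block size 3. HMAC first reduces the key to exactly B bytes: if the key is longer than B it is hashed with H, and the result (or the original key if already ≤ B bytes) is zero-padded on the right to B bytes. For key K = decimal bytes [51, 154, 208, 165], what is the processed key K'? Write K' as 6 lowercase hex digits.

|K| = 4 > B = 3, so first hash the key.
H(K): sum = 51+154+208+165 = 578 → 02 42.
Zero-pad H(K) = 02 42 to 3 bytes: K' = 02 42 00.

024200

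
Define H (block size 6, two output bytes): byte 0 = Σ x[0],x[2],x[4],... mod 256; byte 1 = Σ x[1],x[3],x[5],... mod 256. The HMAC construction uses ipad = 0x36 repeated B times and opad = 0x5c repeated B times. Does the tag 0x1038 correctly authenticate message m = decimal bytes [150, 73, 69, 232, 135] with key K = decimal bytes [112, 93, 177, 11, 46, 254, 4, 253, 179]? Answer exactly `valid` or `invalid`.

invalid

Key decimal bytes [112, 93, 177, 11, 46, 254, 4, 253, 179] = 70 5d b1 0b 2e fe 04 fd b3 is 9 bytes > B = 6, so hash it first: H(key) = 06 63, then zero-pad to 6 bytes: K' = 06 63 00 00 00 00.
K' ⊕ ipad = 30 55 36 36 36 36; K' ⊕ opad = 5a 3f 5c 5c 5c 5c.
Inner hash: even-index sum = 510 mod 256 = 254; odd-index sum = 498 mod 256 = 242 → fe f2.
Outer hash (recomputed tag): even-index sum = 528 mod 256 = 16; odd-index sum = 489 mod 256 = 233 → 10 e9.
Recomputed tag = 10e9; claimed = 1038 → mismatch.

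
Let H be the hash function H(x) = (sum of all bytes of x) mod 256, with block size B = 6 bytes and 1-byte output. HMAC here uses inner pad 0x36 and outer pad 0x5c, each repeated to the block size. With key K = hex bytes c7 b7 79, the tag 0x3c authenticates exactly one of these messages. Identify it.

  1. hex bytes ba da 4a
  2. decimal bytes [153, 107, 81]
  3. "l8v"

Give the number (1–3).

Key hex bytes c7 b7 79 is 3 bytes ≤ B = 6; zero-pad to 6 bytes: K' = c7 b7 79 00 00 00.
K' ⊕ ipad = f1 81 4f 36 36 36; K' ⊕ opad = 9b eb 25 5c 5c 5c.
m1: inner = H(f1 81 4f 36 36 36 ba da 4a) = 41; tag = H(9b eb 25 5c 5c 5c 41) = 00
m2: inner = H(f1 81 4f 36 36 36 99 6b 51) = b8; tag = H(9b eb 25 5c 5c 5c b8) = 77
m3: inner = H(f1 81 4f 36 36 36 6c 38 76) = 7d; tag = H(9b eb 25 5c 5c 5c 7d) = 3c ← matches

3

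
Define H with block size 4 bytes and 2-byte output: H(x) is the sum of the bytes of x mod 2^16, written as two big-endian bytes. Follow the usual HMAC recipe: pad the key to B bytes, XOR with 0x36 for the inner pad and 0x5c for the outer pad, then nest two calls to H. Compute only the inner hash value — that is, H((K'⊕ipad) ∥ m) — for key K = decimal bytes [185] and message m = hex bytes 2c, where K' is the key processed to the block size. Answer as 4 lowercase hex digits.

Key decimal bytes [185] = b9 is 1 byte ≤ B = 4; zero-pad to 4 bytes: K' = b9 00 00 00.
K' ⊕ ipad = 8f 36 36 36.
Inner input = 8f 36 36 36 ∥ 2c.
Inner hash: sum = 143+54+54+54+44 = 349 → 01 5d.

015d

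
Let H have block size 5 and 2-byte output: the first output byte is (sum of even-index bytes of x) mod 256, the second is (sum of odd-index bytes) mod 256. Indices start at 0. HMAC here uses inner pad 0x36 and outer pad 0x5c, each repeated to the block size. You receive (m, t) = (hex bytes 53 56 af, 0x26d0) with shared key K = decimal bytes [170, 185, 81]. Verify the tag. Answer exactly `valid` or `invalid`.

Key decimal bytes [170, 185, 81] = aa b9 51 is 3 bytes ≤ B = 5; zero-pad to 5 bytes: K' = aa b9 51 00 00.
K' ⊕ ipad = 9c 8f 67 36 36; K' ⊕ opad = f6 e5 0d 5c 5c.
Inner hash: even-index sum = 399 mod 256 = 143; odd-index sum = 455 mod 256 = 199 → 8f c7.
Outer hash (recomputed tag): even-index sum = 550 mod 256 = 38; odd-index sum = 464 mod 256 = 208 → 26 d0.
Recomputed tag = 26d0; claimed = 26d0 → match.

valid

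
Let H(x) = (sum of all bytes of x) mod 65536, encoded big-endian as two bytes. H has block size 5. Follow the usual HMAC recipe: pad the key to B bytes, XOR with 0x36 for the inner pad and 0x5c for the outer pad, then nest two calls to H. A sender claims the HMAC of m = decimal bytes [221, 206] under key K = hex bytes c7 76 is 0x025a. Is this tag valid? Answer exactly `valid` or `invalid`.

valid

Key hex bytes c7 76 is 2 bytes ≤ B = 5; zero-pad to 5 bytes: K' = c7 76 00 00 00.
K' ⊕ ipad = f1 40 36 36 36; K' ⊕ opad = 9b 2a 5c 5c 5c.
Inner hash: sum = 241+64+54+54+54+221+206 = 894 → 03 7e.
Outer hash (recomputed tag): sum = 155+42+92+92+92+3+126 = 602 → 02 5a.
Recomputed tag = 025a; claimed = 025a → match.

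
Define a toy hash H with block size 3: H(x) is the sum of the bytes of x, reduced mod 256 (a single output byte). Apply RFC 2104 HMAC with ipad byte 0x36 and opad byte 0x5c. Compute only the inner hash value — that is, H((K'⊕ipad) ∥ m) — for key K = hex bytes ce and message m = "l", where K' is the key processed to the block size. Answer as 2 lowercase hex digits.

Key hex bytes ce is 1 byte ≤ B = 3; zero-pad to 3 bytes: K' = ce 00 00.
K' ⊕ ipad = f8 36 36.
Inner input = f8 36 36 ∥ 6c.
Inner hash: sum = 248+54+54+108 = 464; mod 256 = 208 → d0.

d0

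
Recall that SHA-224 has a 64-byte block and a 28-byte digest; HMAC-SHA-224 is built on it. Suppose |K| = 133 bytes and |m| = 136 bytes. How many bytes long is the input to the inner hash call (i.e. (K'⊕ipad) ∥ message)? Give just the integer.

Key is 133 > 64 bytes, so it is hashed to 28 bytes then zero-padded to 64: |K'| = 64.
Inner input = (K'⊕ipad) ∥ m → 64 + 136 = 200 bytes.

200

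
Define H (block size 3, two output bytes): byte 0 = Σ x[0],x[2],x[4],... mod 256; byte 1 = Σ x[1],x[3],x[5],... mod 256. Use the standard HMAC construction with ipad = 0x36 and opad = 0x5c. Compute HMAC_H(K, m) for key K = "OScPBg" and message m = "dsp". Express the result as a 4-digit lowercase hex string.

Key "OScPBg" = 4f 53 63 50 42 67 is 6 bytes > B = 3, so hash it first: H(key) = f4 0a, then zero-pad to 3 bytes: K' = f4 0a 00.
K' ⊕ ipad = c2 3c 36.  K' ⊕ opad = a8 56 5c.
Inner input = (K'⊕ipad) ∥ m = c2 3c 36 ∥ 64 73 70.
Inner hash: even-index sum = 363 mod 256 = 107; odd-index sum = 272 mod 256 = 16 → 6b 10.
Outer input = (K'⊕opad) ∥ inner = a8 56 5c ∥ 6b 10.
Outer hash (tag): even-index sum = 276 mod 256 = 20; odd-index sum = 193 mod 256 = 193 → 14 c1.

14c1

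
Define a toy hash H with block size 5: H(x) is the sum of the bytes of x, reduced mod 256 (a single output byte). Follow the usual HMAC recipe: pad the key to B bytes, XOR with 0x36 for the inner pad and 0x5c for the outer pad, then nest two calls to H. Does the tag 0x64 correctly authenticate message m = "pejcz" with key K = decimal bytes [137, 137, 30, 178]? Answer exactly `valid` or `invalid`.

invalid

Key decimal bytes [137, 137, 30, 178] = 89 89 1e b2 is 4 bytes ≤ B = 5; zero-pad to 5 bytes: K' = 89 89 1e b2 00.
K' ⊕ ipad = bf bf 28 84 36; K' ⊕ opad = d5 d5 42 ee 5c.
Inner hash: sum = 191+191+40+132+54+112+101+106+99+122 = 1148; mod 256 = 124 → 7c.
Outer hash (recomputed tag): sum = 213+213+66+238+92+124 = 946; mod 256 = 178 → b2.
Recomputed tag = b2; claimed = 64 → mismatch.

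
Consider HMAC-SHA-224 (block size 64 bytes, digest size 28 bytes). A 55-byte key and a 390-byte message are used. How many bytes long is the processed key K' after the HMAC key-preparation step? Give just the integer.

64

Key is 55 ≤ 64 bytes, zero-padded: |K'| = 64.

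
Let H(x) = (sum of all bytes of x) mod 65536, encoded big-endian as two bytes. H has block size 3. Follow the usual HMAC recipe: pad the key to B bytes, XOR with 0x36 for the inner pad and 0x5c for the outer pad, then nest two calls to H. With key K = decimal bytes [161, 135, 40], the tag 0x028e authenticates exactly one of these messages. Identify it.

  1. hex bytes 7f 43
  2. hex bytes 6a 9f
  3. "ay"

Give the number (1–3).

3

Key decimal bytes [161, 135, 40] = a1 87 28 is exactly B = 3 bytes: K' = a1 87 28.
K' ⊕ ipad = 97 b1 1e; K' ⊕ opad = fd db 74.
m1: inner = H(97 b1 1e 7f 43) = 02 28; tag = H(fd db 74 02 28) = 0276
m2: inner = H(97 b1 1e 6a 9f) = 02 6f; tag = H(fd db 74 02 6f) = 02bd
m3: inner = H(97 b1 1e 61 79) = 02 40; tag = H(fd db 74 02 40) = 028e ← matches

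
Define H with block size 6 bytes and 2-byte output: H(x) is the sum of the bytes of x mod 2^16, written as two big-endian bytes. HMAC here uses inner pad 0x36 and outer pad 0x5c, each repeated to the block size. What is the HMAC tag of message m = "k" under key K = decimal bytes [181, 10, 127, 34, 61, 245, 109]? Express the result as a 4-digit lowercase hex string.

Key decimal bytes [181, 10, 127, 34, 61, 245, 109] = b5 0a 7f 22 3d f5 6d is 7 bytes > B = 6, so hash it first: H(key) = 02 ff, then zero-pad to 6 bytes: K' = 02 ff 00 00 00 00.
K' ⊕ ipad = 34 c9 36 36 36 36.  K' ⊕ opad = 5e a3 5c 5c 5c 5c.
Inner input = (K'⊕ipad) ∥ m = 34 c9 36 36 36 36 ∥ 6b.
Inner hash: sum = 52+201+54+54+54+54+107 = 576 → 02 40.
Outer input = (K'⊕opad) ∥ inner = 5e a3 5c 5c 5c 5c ∥ 02 40.
Outer hash (tag): sum = 94+163+92+92+92+92+2+64 = 691 → 02 b3.

02b3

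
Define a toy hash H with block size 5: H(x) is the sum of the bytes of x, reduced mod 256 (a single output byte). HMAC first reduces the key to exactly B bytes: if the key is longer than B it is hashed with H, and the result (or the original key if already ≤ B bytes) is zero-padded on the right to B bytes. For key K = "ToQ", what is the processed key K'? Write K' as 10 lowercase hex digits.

Key "ToQ" = 54 6f 51 is 3 bytes ≤ B = 5; zero-pad to 5 bytes: K' = 54 6f 51 00 00.

546f510000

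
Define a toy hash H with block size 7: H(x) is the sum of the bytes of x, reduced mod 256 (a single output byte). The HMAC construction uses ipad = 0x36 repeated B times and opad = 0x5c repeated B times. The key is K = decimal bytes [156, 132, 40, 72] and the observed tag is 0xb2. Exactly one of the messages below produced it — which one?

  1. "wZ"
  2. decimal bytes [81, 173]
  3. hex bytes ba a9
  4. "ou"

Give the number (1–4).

4

Key decimal bytes [156, 132, 40, 72] = 9c 84 28 48 is 4 bytes ≤ B = 7; zero-pad to 7 bytes: K' = 9c 84 28 48 00 00 00.
K' ⊕ ipad = aa b2 1e 7e 36 36 36; K' ⊕ opad = c0 d8 74 14 5c 5c 5c.
m1: inner = H(aa b2 1e 7e 36 36 36 77 5a) = 6b; tag = H(c0 d8 74 14 5c 5c 5c 6b) = 9f
m2: inner = H(aa b2 1e 7e 36 36 36 51 ad) = 98; tag = H(c0 d8 74 14 5c 5c 5c 98) = cc
m3: inner = H(aa b2 1e 7e 36 36 36 ba a9) = fd; tag = H(c0 d8 74 14 5c 5c 5c fd) = 31
m4: inner = H(aa b2 1e 7e 36 36 36 6f 75) = 7e; tag = H(c0 d8 74 14 5c 5c 5c 7e) = b2 ← matches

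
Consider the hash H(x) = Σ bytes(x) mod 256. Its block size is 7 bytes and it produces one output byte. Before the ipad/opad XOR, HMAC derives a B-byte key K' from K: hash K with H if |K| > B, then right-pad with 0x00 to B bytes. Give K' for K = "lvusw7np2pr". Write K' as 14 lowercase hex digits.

|K| = 11 > B = 7, so first hash the key.
H(K): sum = 108+118+117+115+119+55+110+112+50+112+114 = 1130; mod 256 = 106 → 6a.
Zero-pad H(K) = 6a to 7 bytes: K' = 6a 00 00 00 00 00 00.

6a000000000000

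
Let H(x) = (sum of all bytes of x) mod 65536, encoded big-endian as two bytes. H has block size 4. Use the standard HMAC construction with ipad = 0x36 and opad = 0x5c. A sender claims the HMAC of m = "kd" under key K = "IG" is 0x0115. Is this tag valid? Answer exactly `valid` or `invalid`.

Key "IG" = 49 47 is 2 bytes ≤ B = 4; zero-pad to 4 bytes: K' = 49 47 00 00.
K' ⊕ ipad = 7f 71 36 36; K' ⊕ opad = 15 1b 5c 5c.
Inner hash: sum = 127+113+54+54+107+100 = 555 → 02 2b.
Outer hash (recomputed tag): sum = 21+27+92+92+2+43 = 277 → 01 15.
Recomputed tag = 0115; claimed = 0115 → match.

valid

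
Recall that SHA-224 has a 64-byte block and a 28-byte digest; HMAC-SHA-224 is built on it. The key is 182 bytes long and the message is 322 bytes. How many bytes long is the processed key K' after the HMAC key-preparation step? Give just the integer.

64

Key is 182 > 64 bytes, so it is hashed to 28 bytes then zero-padded to 64: |K'| = 64.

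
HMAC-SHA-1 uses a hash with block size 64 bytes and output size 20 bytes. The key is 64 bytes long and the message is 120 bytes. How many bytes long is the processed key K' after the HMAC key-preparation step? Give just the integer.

64

Key is 64 ≤ 64 bytes, zero-padded: |K'| = 64.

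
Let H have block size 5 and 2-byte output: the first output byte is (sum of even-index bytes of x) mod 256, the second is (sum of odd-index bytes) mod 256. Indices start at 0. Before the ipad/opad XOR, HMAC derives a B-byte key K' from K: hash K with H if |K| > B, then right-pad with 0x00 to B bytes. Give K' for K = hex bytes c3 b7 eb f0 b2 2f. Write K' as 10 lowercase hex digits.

60d6000000

|K| = 6 > B = 5, so first hash the key.
H(K): even-index sum = 608 mod 256 = 96; odd-index sum = 470 mod 256 = 214 → 60 d6.
Zero-pad H(K) = 60 d6 to 5 bytes: K' = 60 d6 00 00 00.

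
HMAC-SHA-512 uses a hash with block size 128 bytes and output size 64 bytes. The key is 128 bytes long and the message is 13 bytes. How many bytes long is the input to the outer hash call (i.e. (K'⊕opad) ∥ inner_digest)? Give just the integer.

Key is 128 ≤ 128 bytes, zero-padded: |K'| = 128.
Outer input = (K'⊕opad) ∥ H(inner) → 128 + 64 = 192 bytes.

192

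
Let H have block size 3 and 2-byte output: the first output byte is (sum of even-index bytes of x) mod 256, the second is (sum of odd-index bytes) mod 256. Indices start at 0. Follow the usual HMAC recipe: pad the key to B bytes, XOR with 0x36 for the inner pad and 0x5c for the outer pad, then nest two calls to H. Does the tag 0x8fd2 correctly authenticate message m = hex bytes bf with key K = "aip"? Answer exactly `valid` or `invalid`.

Key "aip" = 61 69 70 is exactly B = 3 bytes: K' = 61 69 70.
K' ⊕ ipad = 57 5f 46; K' ⊕ opad = 3d 35 2c.
Inner hash: even-index sum = 157 mod 256 = 157; odd-index sum = 286 mod 256 = 30 → 9d 1e.
Outer hash (recomputed tag): even-index sum = 135 mod 256 = 135; odd-index sum = 210 mod 256 = 210 → 87 d2.
Recomputed tag = 87d2; claimed = 8fd2 → mismatch.

invalid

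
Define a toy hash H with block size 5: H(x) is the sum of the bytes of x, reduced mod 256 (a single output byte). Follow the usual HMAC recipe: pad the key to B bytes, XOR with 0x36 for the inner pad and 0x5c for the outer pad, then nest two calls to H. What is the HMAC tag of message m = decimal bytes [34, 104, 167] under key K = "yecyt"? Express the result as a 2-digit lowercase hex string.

a3

Key "yecyt" = 79 65 63 79 74 is exactly B = 5 bytes: K' = 79 65 63 79 74.
K' ⊕ ipad = 4f 53 55 4f 42.  K' ⊕ opad = 25 39 3f 25 28.
Inner input = (K'⊕ipad) ∥ m = 4f 53 55 4f 42 ∥ 22 68 a7.
Inner hash: sum = 79+83+85+79+66+34+104+167 = 697; mod 256 = 185 → b9.
Outer input = (K'⊕opad) ∥ inner = 25 39 3f 25 28 ∥ b9.
Outer hash (tag): sum = 37+57+63+37+40+185 = 419; mod 256 = 163 → a3.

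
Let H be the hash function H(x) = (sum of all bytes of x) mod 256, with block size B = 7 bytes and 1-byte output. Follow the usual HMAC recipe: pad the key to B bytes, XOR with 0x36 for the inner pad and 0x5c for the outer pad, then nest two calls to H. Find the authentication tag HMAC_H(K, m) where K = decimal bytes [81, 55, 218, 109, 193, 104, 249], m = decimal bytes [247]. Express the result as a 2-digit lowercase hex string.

6f

Key decimal bytes [81, 55, 218, 109, 193, 104, 249] = 51 37 da 6d c1 68 f9 is exactly B = 7 bytes: K' = 51 37 da 6d c1 68 f9.
K' ⊕ ipad = 67 01 ec 5b f7 5e cf.  K' ⊕ opad = 0d 6b 86 31 9d 34 a5.
Inner input = (K'⊕ipad) ∥ m = 67 01 ec 5b f7 5e cf ∥ f7.
Inner hash: sum = 103+1+236+91+247+94+207+247 = 1226; mod 256 = 202 → ca.
Outer input = (K'⊕opad) ∥ inner = 0d 6b 86 31 9d 34 a5 ∥ ca.
Outer hash (tag): sum = 13+107+134+49+157+52+165+202 = 879; mod 256 = 111 → 6f.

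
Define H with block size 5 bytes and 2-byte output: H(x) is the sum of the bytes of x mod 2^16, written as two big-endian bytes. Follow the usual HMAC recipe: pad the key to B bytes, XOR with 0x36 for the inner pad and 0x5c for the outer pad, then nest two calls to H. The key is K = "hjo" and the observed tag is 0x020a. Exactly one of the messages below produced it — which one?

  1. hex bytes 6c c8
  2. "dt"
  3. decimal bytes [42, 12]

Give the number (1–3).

Key "hjo" = 68 6a 6f is 3 bytes ≤ B = 5; zero-pad to 5 bytes: K' = 68 6a 6f 00 00.
K' ⊕ ipad = 5e 5c 59 36 36; K' ⊕ opad = 34 36 33 5c 5c.
m1: inner = H(5e 5c 59 36 36 6c c8) = 02 b3; tag = H(34 36 33 5c 5c 02 b3) = 020a ← matches
m2: inner = H(5e 5c 59 36 36 64 74) = 02 57; tag = H(34 36 33 5c 5c 02 57) = 01ae
m3: inner = H(5e 5c 59 36 36 2a 0c) = 01 b5; tag = H(34 36 33 5c 5c 01 b5) = 020b

1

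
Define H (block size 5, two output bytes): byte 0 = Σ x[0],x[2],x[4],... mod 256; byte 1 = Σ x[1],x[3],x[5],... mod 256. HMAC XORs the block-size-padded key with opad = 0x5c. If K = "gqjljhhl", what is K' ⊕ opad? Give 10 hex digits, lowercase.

ffed5c5c5c

Key "gqjljhhl" = 67 71 6a 6c 6a 68 68 6c is 8 bytes > B = 5, so hash it first: H(key) = a3 b1, then zero-pad to 5 bytes: K' = a3 b1 00 00 00.
XOR each byte with 0x5c: a3⊕5c=ff, b1⊕5c=ed, 00⊕5c=5c, 00⊕5c=5c, 00⊕5c=5c.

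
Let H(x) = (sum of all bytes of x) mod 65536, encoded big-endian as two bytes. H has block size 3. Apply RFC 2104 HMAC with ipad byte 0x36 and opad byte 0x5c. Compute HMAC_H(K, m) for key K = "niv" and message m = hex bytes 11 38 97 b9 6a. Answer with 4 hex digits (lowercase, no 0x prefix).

018d

Key "niv" = 6e 69 76 is exactly B = 3 bytes: K' = 6e 69 76.
K' ⊕ ipad = 58 5f 40.  K' ⊕ opad = 32 35 2a.
Inner input = (K'⊕ipad) ∥ m = 58 5f 40 ∥ 11 38 97 b9 6a.
Inner hash: sum = 88+95+64+17+56+151+185+106 = 762 → 02 fa.
Outer input = (K'⊕opad) ∥ inner = 32 35 2a ∥ 02 fa.
Outer hash (tag): sum = 50+53+42+2+250 = 397 → 01 8d.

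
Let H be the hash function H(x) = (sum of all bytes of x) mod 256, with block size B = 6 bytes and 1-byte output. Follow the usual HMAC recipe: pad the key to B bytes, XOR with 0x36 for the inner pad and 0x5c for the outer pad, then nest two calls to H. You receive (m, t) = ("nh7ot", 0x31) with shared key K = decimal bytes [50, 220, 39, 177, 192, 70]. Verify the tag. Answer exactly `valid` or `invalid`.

Key decimal bytes [50, 220, 39, 177, 192, 70] = 32 dc 27 b1 c0 46 is exactly B = 6 bytes: K' = 32 dc 27 b1 c0 46.
K' ⊕ ipad = 04 ea 11 87 f6 70; K' ⊕ opad = 6e 80 7b ed 9c 1a.
Inner hash: sum = 4+234+17+135+246+112+110+104+55+111+116 = 1244; mod 256 = 220 → dc.
Outer hash (recomputed tag): sum = 110+128+123+237+156+26+220 = 1000; mod 256 = 232 → e8.
Recomputed tag = e8; claimed = 31 → mismatch.

invalid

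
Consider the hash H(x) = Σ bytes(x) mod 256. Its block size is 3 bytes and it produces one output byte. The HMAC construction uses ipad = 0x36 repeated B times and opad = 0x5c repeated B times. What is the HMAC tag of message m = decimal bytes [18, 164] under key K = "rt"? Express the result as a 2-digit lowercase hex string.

24

Key "rt" = 72 74 is 2 bytes ≤ B = 3; zero-pad to 3 bytes: K' = 72 74 00.
K' ⊕ ipad = 44 42 36.  K' ⊕ opad = 2e 28 5c.
Inner input = (K'⊕ipad) ∥ m = 44 42 36 ∥ 12 a4.
Inner hash: sum = 68+66+54+18+164 = 370; mod 256 = 114 → 72.
Outer input = (K'⊕opad) ∥ inner = 2e 28 5c ∥ 72.
Outer hash (tag): sum = 46+40+92+114 = 292; mod 256 = 36 → 24.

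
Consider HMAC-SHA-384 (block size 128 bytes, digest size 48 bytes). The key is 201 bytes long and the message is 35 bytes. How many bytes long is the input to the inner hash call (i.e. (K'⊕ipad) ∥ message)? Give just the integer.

163

Key is 201 > 128 bytes, so it is hashed to 48 bytes then zero-padded to 128: |K'| = 128.
Inner input = (K'⊕ipad) ∥ m → 128 + 35 = 163 bytes.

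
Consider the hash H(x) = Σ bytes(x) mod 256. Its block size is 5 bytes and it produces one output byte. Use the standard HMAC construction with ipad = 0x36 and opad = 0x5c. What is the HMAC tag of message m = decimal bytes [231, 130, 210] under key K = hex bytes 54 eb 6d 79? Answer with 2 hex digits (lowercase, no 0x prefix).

cb

Key hex bytes 54 eb 6d 79 is 4 bytes ≤ B = 5; zero-pad to 5 bytes: K' = 54 eb 6d 79 00.
K' ⊕ ipad = 62 dd 5b 4f 36.  K' ⊕ opad = 08 b7 31 25 5c.
Inner input = (K'⊕ipad) ∥ m = 62 dd 5b 4f 36 ∥ e7 82 d2.
Inner hash: sum = 98+221+91+79+54+231+130+210 = 1114; mod 256 = 90 → 5a.
Outer input = (K'⊕opad) ∥ inner = 08 b7 31 25 5c ∥ 5a.
Outer hash (tag): sum = 8+183+49+37+92+90 = 459; mod 256 = 203 → cb.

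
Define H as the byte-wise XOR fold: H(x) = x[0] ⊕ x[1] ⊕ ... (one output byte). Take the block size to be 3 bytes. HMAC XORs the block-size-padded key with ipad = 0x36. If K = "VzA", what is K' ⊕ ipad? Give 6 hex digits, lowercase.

Key "VzA" = 56 7a 41 is exactly B = 3 bytes: K' = 56 7a 41.
XOR each byte with 0x36: 56⊕36=60, 7a⊕36=4c, 41⊕36=77.

604c77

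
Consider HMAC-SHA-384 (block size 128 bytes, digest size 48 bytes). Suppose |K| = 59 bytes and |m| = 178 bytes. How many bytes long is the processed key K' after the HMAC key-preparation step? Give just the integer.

Key is 59 ≤ 128 bytes, zero-padded: |K'| = 128.

128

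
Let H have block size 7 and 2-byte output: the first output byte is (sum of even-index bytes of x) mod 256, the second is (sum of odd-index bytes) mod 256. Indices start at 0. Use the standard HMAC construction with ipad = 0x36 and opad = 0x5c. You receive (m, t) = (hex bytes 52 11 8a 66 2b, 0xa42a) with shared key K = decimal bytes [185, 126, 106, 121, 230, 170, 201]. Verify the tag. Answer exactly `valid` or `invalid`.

invalid

Key decimal bytes [185, 126, 106, 121, 230, 170, 201] = b9 7e 6a 79 e6 aa c9 is exactly B = 7 bytes: K' = b9 7e 6a 79 e6 aa c9.
K' ⊕ ipad = 8f 48 5c 4f d0 9c ff; K' ⊕ opad = e5 22 36 25 ba f6 95.
Inner hash: even-index sum = 817 mod 256 = 49; odd-index sum = 570 mod 256 = 58 → 31 3a.
Outer hash (recomputed tag): even-index sum = 676 mod 256 = 164; odd-index sum = 366 mod 256 = 110 → a4 6e.
Recomputed tag = a46e; claimed = a42a → mismatch.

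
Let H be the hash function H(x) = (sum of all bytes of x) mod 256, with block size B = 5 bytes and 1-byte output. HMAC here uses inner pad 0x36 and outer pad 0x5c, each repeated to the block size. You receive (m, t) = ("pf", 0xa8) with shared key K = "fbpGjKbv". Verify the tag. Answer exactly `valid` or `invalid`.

Key "fbpGjKbv" = 66 62 70 47 6a 4b 62 76 is 8 bytes > B = 5, so hash it first: H(key) = 0c, then zero-pad to 5 bytes: K' = 0c 00 00 00 00.
K' ⊕ ipad = 3a 36 36 36 36; K' ⊕ opad = 50 5c 5c 5c 5c.
Inner hash: sum = 58+54+54+54+54+112+102 = 488; mod 256 = 232 → e8.
Outer hash (recomputed tag): sum = 80+92+92+92+92+232 = 680; mod 256 = 168 → a8.
Recomputed tag = a8; claimed = a8 → match.

valid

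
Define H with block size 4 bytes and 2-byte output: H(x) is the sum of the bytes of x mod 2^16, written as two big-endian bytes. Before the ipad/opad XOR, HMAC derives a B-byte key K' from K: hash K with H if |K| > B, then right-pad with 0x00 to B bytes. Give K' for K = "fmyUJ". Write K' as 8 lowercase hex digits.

01eb0000

|K| = 5 > B = 4, so first hash the key.
H(K): sum = 102+109+121+85+74 = 491 → 01 eb.
Zero-pad H(K) = 01 eb to 4 bytes: K' = 01 eb 00 00.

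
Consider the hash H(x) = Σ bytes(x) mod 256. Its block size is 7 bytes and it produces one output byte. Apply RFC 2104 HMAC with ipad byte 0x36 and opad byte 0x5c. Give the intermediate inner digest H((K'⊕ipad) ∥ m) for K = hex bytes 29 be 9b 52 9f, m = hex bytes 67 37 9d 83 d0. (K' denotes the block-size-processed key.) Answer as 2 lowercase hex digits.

5b

Key hex bytes 29 be 9b 52 9f is 5 bytes ≤ B = 7; zero-pad to 7 bytes: K' = 29 be 9b 52 9f 00 00.
K' ⊕ ipad = 1f 88 ad 64 a9 36 36.
Inner input = 1f 88 ad 64 a9 36 36 ∥ 67 37 9d 83 d0.
Inner hash: sum = 31+136+173+100+169+54+54+103+55+157+131+208 = 1371; mod 256 = 91 → 5b.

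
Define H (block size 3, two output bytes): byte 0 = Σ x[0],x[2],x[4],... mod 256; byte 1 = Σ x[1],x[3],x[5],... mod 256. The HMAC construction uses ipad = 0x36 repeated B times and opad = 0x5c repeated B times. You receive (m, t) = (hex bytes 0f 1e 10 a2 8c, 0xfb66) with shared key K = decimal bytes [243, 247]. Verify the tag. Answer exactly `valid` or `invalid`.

invalid

Key decimal bytes [243, 247] = f3 f7 is 2 bytes ≤ B = 3; zero-pad to 3 bytes: K' = f3 f7 00.
K' ⊕ ipad = c5 c1 36; K' ⊕ opad = af ab 5c.
Inner hash: even-index sum = 443 mod 256 = 187; odd-index sum = 364 mod 256 = 108 → bb 6c.
Outer hash (recomputed tag): even-index sum = 375 mod 256 = 119; odd-index sum = 358 mod 256 = 102 → 77 66.
Recomputed tag = 7766; claimed = fb66 → mismatch.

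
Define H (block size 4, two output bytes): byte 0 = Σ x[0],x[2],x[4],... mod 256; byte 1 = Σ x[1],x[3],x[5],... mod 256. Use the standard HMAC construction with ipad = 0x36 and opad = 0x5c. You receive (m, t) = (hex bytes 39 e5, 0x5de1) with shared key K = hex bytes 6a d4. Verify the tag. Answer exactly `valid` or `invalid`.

valid

Key hex bytes 6a d4 is 2 bytes ≤ B = 4; zero-pad to 4 bytes: K' = 6a d4 00 00.
K' ⊕ ipad = 5c e2 36 36; K' ⊕ opad = 36 88 5c 5c.
Inner hash: even-index sum = 203 mod 256 = 203; odd-index sum = 509 mod 256 = 253 → cb fd.
Outer hash (recomputed tag): even-index sum = 349 mod 256 = 93; odd-index sum = 481 mod 256 = 225 → 5d e1.
Recomputed tag = 5de1; claimed = 5de1 → match.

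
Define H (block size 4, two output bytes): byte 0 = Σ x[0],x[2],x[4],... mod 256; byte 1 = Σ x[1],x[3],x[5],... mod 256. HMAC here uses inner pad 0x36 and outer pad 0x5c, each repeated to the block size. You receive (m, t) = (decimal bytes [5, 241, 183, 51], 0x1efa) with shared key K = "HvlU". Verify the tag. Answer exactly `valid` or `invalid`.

invalid

Key "HvlU" = 48 76 6c 55 is exactly B = 4 bytes: K' = 48 76 6c 55.
K' ⊕ ipad = 7e 40 5a 63; K' ⊕ opad = 14 2a 30 09.
Inner hash: even-index sum = 404 mod 256 = 148; odd-index sum = 455 mod 256 = 199 → 94 c7.
Outer hash (recomputed tag): even-index sum = 216 mod 256 = 216; odd-index sum = 250 mod 256 = 250 → d8 fa.
Recomputed tag = d8fa; claimed = 1efa → mismatch.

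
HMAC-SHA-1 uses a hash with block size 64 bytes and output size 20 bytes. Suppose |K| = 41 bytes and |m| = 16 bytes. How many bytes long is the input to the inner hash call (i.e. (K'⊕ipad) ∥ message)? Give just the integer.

80

Key is 41 ≤ 64 bytes, zero-padded: |K'| = 64.
Inner input = (K'⊕ipad) ∥ m → 64 + 16 = 80 bytes.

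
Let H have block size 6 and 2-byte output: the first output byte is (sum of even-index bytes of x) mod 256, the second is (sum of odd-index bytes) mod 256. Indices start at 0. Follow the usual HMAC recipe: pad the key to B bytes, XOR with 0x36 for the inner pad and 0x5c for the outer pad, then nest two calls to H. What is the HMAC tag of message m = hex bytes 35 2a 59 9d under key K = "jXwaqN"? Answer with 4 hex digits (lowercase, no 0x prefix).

0057

Key "jXwaqN" = 6a 58 77 61 71 4e is exactly B = 6 bytes: K' = 6a 58 77 61 71 4e.
K' ⊕ ipad = 5c 6e 41 57 47 78.  K' ⊕ opad = 36 04 2b 3d 2d 12.
Inner input = (K'⊕ipad) ∥ m = 5c 6e 41 57 47 78 ∥ 35 2a 59 9d.
Inner hash: even-index sum = 370 mod 256 = 114; odd-index sum = 516 mod 256 = 4 → 72 04.
Outer input = (K'⊕opad) ∥ inner = 36 04 2b 3d 2d 12 ∥ 72 04.
Outer hash (tag): even-index sum = 256 mod 256 = 0; odd-index sum = 87 mod 256 = 87 → 00 57.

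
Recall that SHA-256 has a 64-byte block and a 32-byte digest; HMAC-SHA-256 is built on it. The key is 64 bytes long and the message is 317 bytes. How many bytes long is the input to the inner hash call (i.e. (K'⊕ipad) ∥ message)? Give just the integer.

381

Key is 64 ≤ 64 bytes, zero-padded: |K'| = 64.
Inner input = (K'⊕ipad) ∥ m → 64 + 317 = 381 bytes.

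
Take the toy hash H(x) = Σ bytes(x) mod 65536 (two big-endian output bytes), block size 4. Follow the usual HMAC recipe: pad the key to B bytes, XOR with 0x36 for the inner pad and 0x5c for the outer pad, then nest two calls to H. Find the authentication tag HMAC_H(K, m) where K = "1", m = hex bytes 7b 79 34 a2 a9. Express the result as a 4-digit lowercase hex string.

Key "1" = 31 is 1 byte ≤ B = 4; zero-pad to 4 bytes: K' = 31 00 00 00.
K' ⊕ ipad = 07 36 36 36.  K' ⊕ opad = 6d 5c 5c 5c.
Inner input = (K'⊕ipad) ∥ m = 07 36 36 36 ∥ 7b 79 34 a2 a9.
Inner hash: sum = 7+54+54+54+123+121+52+162+169 = 796 → 03 1c.
Outer input = (K'⊕opad) ∥ inner = 6d 5c 5c 5c ∥ 03 1c.
Outer hash (tag): sum = 109+92+92+92+3+28 = 416 → 01 a0.

01a0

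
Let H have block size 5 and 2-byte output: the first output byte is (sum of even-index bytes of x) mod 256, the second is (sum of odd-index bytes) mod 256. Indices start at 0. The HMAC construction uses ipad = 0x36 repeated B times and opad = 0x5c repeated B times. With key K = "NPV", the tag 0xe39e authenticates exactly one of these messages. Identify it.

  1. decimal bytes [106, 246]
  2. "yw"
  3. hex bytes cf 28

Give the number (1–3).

Key "NPV" = 4e 50 56 is 3 bytes ≤ B = 5; zero-pad to 5 bytes: K' = 4e 50 56 00 00.
K' ⊕ ipad = 78 66 60 36 36; K' ⊕ opad = 12 0c 0a 5c 5c.
m1: inner = H(78 66 60 36 36 6a f6) = 04 06; tag = H(12 0c 0a 5c 5c 04 06) = 7e6c
m2: inner = H(78 66 60 36 36 79 77) = 85 15; tag = H(12 0c 0a 5c 5c 85 15) = 8ded
m3: inner = H(78 66 60 36 36 cf 28) = 36 6b; tag = H(12 0c 0a 5c 5c 36 6b) = e39e ← matches

3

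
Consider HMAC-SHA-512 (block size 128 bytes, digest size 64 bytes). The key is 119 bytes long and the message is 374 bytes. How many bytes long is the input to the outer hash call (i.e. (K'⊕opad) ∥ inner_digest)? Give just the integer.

192

Key is 119 ≤ 128 bytes, zero-padded: |K'| = 128.
Outer input = (K'⊕opad) ∥ H(inner) → 128 + 64 = 192 bytes.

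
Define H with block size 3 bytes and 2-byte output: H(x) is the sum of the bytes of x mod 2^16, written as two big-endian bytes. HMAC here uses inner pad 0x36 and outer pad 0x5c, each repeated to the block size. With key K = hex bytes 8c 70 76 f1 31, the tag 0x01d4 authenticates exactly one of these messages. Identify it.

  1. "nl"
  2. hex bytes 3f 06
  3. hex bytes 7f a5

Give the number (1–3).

2

Key hex bytes 8c 70 76 f1 31 is 5 bytes > B = 3, so hash it first: H(key) = 02 94, then zero-pad to 3 bytes: K' = 02 94 00.
K' ⊕ ipad = 34 a2 36; K' ⊕ opad = 5e c8 5c.
m1: inner = H(34 a2 36 6e 6c) = 01 e6; tag = H(5e c8 5c 01 e6) = 0269
m2: inner = H(34 a2 36 3f 06) = 01 51; tag = H(5e c8 5c 01 51) = 01d4 ← matches
m3: inner = H(34 a2 36 7f a5) = 02 30; tag = H(5e c8 5c 02 30) = 01b4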